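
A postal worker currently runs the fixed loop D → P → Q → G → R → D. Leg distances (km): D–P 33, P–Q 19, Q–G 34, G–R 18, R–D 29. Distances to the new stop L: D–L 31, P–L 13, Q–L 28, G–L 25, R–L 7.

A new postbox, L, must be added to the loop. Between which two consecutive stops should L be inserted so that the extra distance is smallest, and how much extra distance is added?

Adding 9 km by placing L on the R–D leg.

Insertion cost between consecutive stops i–j is d(i,L) + d(L,j) − d(i,j):
  between D and P: 31 + 13 − 33 = 11
  between P and Q: 13 + 28 − 19 = 22
  between Q and G: 28 + 25 − 34 = 19
  between G and R: 25 + 7 − 18 = 14
  between R and D: 7 + 31 − 29 = 9
Cheapest insertion is between R and D, adding 9.
New total = 133 + 9 = 142.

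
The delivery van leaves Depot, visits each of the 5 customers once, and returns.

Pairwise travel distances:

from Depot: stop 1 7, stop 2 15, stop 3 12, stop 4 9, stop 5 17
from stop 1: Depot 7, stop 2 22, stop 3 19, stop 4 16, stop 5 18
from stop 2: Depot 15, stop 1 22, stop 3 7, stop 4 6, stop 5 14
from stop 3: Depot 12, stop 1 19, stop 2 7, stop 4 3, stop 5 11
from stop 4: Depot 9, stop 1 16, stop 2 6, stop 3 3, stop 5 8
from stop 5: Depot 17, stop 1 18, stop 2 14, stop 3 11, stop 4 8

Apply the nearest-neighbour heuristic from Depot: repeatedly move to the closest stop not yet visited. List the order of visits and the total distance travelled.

From Depot: distances to unvisited — stop 1=7, stop 4=9, stop 3=12, stop 2=15, stop 5=17. Nearest is stop 1 (7).
From stop 1: distances to unvisited — stop 4=16, stop 5=18, stop 3=19, stop 2=22. Nearest is stop 4 (16).
From stop 4: distances to unvisited — stop 3=3, stop 2=6, stop 5=8. Nearest is stop 3 (3).
From stop 3: distances to unvisited — stop 2=7, stop 5=11. Nearest is stop 2 (7).
From stop 2: distances to unvisited — stop 5=14. Nearest is stop 5 (14).
Return stop 5→Depot: 17.
Total = 7 + 16 + 3 + 7 + 14 + 17 = 64.

64 along Depot → stop 1 → stop 4 → stop 3 → stop 2 → stop 5 → Depot.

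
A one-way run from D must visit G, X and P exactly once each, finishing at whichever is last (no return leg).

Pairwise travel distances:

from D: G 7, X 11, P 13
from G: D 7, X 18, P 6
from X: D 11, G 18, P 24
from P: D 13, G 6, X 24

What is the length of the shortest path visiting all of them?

Shortest open route: 35.

There are 3! = 6 possible orderings.
D → G → X → P: 7+18+24 = 49
D → G → P → X: 7+6+24 = 37
D → X → G → P: 11+18+6 = 35
D → X → P → G: 11+24+6 = 41
D → P → G → X: 13+6+18 = 37
D → P → X → G: 13+24+18 = 55
The minimum is 35.
One shortest path: D → X → G → P.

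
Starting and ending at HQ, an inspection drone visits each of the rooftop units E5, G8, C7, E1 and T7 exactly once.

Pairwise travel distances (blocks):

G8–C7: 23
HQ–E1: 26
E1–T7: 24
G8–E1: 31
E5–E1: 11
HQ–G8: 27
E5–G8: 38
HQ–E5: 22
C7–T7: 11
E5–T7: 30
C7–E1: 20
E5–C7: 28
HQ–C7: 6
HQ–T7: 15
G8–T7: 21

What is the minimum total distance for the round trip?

Minimum total distance: 102 blocks.

There are 60 distinct closed tours to check (reversals are equivalent).
HQ→E5→G8→C7→E1→T7→HQ: 22+38+23+20+24+15 = 142
HQ→E5→G8→C7→T7→E1→HQ: 22+38+23+11+24+26 = 144
HQ→E5→G8→E1→C7→T7→HQ: 22+38+31+20+11+15 = 137
HQ→E5→G8→E1→T7→C7→HQ: 22+38+31+24+11+6 = 132
HQ→E5→G8→T7→C7→E1→HQ: 22+38+21+11+20+26 = 138
HQ→E5→G8→T7→E1→C7→HQ: 22+38+21+24+20+6 = 131
HQ→E5→C7→G8→E1→T7→HQ: 22+28+23+31+24+15 = 143
HQ→E5→C7→G8→T7→E1→HQ: 22+28+23+21+24+26 = 144
HQ→E5→C7→E1→G8→T7→HQ: 22+28+20+31+21+15 = 137
HQ→E5→C7→E1→T7→G8→HQ: 22+28+20+24+21+27 = 142
HQ→E5→C7→T7→G8→E1→HQ: 22+28+11+21+31+26 = 139
HQ→E5→C7→T7→E1→G8→HQ: 22+28+11+24+31+27 = 143
HQ→E5→E1→G8→C7→T7→HQ: 22+11+31+23+11+15 = 113
HQ→E5→E1→G8→T7→C7→HQ: 22+11+31+21+11+6 = 102
… (46 more)
The minimum is 102.
One optimal route: HQ → E5 → E1 → G8 → T7 → C7 → HQ (or its reverse).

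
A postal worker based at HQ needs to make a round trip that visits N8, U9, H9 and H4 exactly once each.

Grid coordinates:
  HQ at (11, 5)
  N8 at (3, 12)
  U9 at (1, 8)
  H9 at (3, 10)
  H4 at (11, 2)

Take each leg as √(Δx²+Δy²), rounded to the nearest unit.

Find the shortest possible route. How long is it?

30 — the shortest possible round trip.

With 4 stops there are 4!/2 = 12 distinct round trips (a route and its reverse cost the same).
HQ - N8 - U9 - H9 - H4 - HQ: 11+4+3+11+3 = 32
HQ - N8 - U9 - H4 - H9 - HQ: 11+4+12+11+9 = 47
HQ - N8 - H9 - U9 - H4 - HQ: 11+2+3+12+3 = 31
HQ - N8 - H9 - H4 - U9 - HQ: 11+2+11+12+10 = 46
HQ - N8 - H4 - U9 - H9 - HQ: 11+13+12+3+9 = 48
HQ - N8 - H4 - H9 - U9 - HQ: 11+13+11+3+10 = 48
HQ - U9 - N8 - H9 - H4 - HQ: 10+4+2+11+3 = 30
HQ - U9 - N8 - H4 - H9 - HQ: 10+4+13+11+9 = 47
HQ - U9 - H9 - N8 - H4 - HQ: 10+3+2+13+3 = 31
HQ - U9 - H4 - N8 - H9 - HQ: 10+12+13+2+9 = 46
HQ - H9 - N8 - U9 - H4 - HQ: 9+2+4+12+3 = 30
HQ - H9 - U9 - N8 - H4 - HQ: 9+3+4+13+3 = 32
The minimum is 30.
One optimal route: HQ → U9 → N8 → H9 → H4 → HQ (or its reverse).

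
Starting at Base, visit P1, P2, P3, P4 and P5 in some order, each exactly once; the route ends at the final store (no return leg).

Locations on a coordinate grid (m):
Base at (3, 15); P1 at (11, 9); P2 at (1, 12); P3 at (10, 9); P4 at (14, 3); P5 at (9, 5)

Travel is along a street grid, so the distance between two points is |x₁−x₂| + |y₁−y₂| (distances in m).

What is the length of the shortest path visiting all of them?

31 m — the minimum one-way total.

There are 5! = 120 possible orderings.
Base - P1 - P2 - P3 - P4 - P5: 14+13+12+10+7 = 56
Base - P1 - P2 - P3 - P5 - P4: 14+13+12+5+7 = 51
Base - P1 - P2 - P4 - P3 - P5: 14+13+22+10+5 = 64
Base - P1 - P2 - P4 - P5 - P3: 14+13+22+7+5 = 61
Base - P1 - P2 - P5 - P3 - P4: 14+13+15+5+10 = 57
Base - P1 - P2 - P5 - P4 - P3: 14+13+15+7+10 = 59
Base - P1 - P3 - P2 - P4 - P5: 14+1+12+22+7 = 56
Base - P1 - P3 - P2 - P5 - P4: 14+1+12+15+7 = 49
Base - P1 - P3 - P4 - P2 - P5: 14+1+10+22+15 = 62
Base - P1 - P3 - P4 - P5 - P2: 14+1+10+7+15 = 47
Base - P1 - P3 - P5 - P2 - P4: 14+1+5+15+22 = 57
Base - P1 - P3 - P5 - P4 - P2: 14+1+5+7+22 = 49
Base - P1 - P4 - P2 - P3 - P5: 14+9+22+12+5 = 62
Base - P1 - P4 - P2 - P5 - P3: 14+9+22+15+5 = 65
… (106 more)
Base - P2 - P1 - P3 - P5 - P4: 5+13+1+5+7 = 31  ← best
The minimum is 31.
One shortest path: Base → P2 → P1 → P3 → P5 → P4.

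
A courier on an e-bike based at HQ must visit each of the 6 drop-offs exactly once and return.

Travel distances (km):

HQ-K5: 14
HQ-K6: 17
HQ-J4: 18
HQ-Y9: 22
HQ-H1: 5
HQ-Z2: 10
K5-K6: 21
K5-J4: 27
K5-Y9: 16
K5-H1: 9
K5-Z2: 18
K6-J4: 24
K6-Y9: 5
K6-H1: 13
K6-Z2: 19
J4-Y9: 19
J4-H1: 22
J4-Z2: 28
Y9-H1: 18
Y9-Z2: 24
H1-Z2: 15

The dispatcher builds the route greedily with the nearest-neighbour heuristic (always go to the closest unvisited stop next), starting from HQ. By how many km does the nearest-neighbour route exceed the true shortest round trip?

HQ: H1=5, Z2=10, K5=14, K6=17, J4=18, Y9=22 ⇒ H1
H1: K5=9, K6=13, Z2=15, Y9=18, J4=22 ⇒ K5
K5: Y9=16, Z2=18, K6=21, J4=27 ⇒ Y9
Y9: K6=5, J4=19, Z2=24 ⇒ K6
K6: Z2=19, J4=24 ⇒ Z2
Z2: J4=28 ⇒ J4
NN route HQ → H1 → K5 → Y9 → K6 → Z2 → J4 → HQ costs 100.
Optimal: HQ → J4 → Y9 → K6 → H1 → K5 → Z2 → HQ costs 92 (by enumerating all 360 distinct tours).
Excess = 100 − 92 = 8.

8 km longer than the optimal tour.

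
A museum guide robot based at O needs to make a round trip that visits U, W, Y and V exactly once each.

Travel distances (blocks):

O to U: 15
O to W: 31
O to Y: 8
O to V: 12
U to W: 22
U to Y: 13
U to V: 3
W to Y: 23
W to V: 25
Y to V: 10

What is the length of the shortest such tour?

O - U - W - Y - V - O: 15+22+23+10+12 = 82
O - U - W - V - Y - O: 15+22+25+10+8 = 80
O - U - Y - W - V - O: 15+13+23+25+12 = 88
O - U - Y - V - W - O: 15+13+10+25+31 = 94
O - U - V - W - Y - O: 15+3+25+23+8 = 74
O - U - V - Y - W - O: 15+3+10+23+31 = 82
O - W - U - Y - V - O: 31+22+13+10+12 = 88
O - W - U - V - Y - O: 31+22+3+10+8 = 74
O - W - Y - U - V - O: 31+23+13+3+12 = 82
O - W - V - U - Y - O: 31+25+3+13+8 = 80
O - Y - U - W - V - O: 8+13+22+25+12 = 80
O - Y - W - U - V - O: 8+23+22+3+12 = 68
The minimum is 68.
One optimal route: O → Y → W → U → V → O (or its reverse).

68 blocks — the shortest possible round trip.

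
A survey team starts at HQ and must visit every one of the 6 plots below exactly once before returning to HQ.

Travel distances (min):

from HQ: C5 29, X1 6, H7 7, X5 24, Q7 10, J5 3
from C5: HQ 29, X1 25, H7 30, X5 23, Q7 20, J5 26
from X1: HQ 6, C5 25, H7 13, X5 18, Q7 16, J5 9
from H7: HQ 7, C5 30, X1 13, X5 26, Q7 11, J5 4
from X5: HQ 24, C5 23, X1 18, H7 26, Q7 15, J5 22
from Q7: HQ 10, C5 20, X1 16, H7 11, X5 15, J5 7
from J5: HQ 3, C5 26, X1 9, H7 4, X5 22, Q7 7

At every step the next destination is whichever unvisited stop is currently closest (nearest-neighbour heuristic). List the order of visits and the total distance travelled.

From HQ: distances to unvisited — J5=3, X1=6, H7=7, Q7=10, X5=24, C5=29. Nearest is J5 (3).
From J5: distances to unvisited — H7=4, Q7=7, X1=9, X5=22, C5=26. Nearest is H7 (4).
From H7: distances to unvisited — Q7=11, X1=13, X5=26, C5=30. Nearest is Q7 (11).
From Q7: distances to unvisited — X5=15, X1=16, C5=20. Nearest is X5 (15).
From X5: distances to unvisited — X1=18, C5=23. Nearest is X1 (18).
From X1: distances to unvisited — C5=25. Nearest is C5 (25).
Return C5→HQ: 29.
Total = 3 + 4 + 11 + 15 + 18 + 25 + 29 = 105.

Total distance 105 min via the nearest-neighbour route HQ → J5 → H7 → Q7 → X5 → X1 → C5 → HQ.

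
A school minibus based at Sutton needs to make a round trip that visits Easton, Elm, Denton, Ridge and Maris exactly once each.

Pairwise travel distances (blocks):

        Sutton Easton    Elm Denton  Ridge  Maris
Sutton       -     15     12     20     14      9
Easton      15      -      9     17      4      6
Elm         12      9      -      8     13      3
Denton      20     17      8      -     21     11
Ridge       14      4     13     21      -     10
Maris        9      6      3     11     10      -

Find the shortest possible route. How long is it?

Minimum total distance: 55 blocks.

Sutton-Easton-Elm-Denton-Ridge-Maris-Sutton: 15+9+8+21+10+9 = 72
Sutton-Easton-Elm-Denton-Maris-Ridge-Sutton: 15+9+8+11+10+14 = 67
Sutton-Easton-Elm-Ridge-Denton-Maris-Sutton: 15+9+13+21+11+9 = 78
Sutton-Easton-Elm-Ridge-Maris-Denton-Sutton: 15+9+13+10+11+20 = 78
Sutton-Easton-Elm-Maris-Denton-Ridge-Sutton: 15+9+3+11+21+14 = 73
Sutton-Easton-Elm-Maris-Ridge-Denton-Sutton: 15+9+3+10+21+20 = 78
Sutton-Easton-Denton-Elm-Ridge-Maris-Sutton: 15+17+8+13+10+9 = 72
Sutton-Easton-Denton-Elm-Maris-Ridge-Sutton: 15+17+8+3+10+14 = 67
Sutton-Easton-Denton-Ridge-Elm-Maris-Sutton: 15+17+21+13+3+9 = 78
Sutton-Easton-Denton-Ridge-Maris-Elm-Sutton: 15+17+21+10+3+12 = 78
Sutton-Easton-Denton-Maris-Elm-Ridge-Sutton: 15+17+11+3+13+14 = 73
Sutton-Easton-Denton-Maris-Ridge-Elm-Sutton: 15+17+11+10+13+12 = 78
Sutton-Easton-Ridge-Elm-Denton-Maris-Sutton: 15+4+13+8+11+9 = 60
Sutton-Easton-Ridge-Elm-Maris-Denton-Sutton: 15+4+13+3+11+20 = 66
… (46 more)
Sutton-Elm-Denton-Maris-Easton-Ridge-Sutton: 12+8+11+6+4+14 = 55  ← best
The minimum is 55.
One optimal route: Sutton → Elm → Denton → Maris → Easton → Ridge → Sutton (or its reverse).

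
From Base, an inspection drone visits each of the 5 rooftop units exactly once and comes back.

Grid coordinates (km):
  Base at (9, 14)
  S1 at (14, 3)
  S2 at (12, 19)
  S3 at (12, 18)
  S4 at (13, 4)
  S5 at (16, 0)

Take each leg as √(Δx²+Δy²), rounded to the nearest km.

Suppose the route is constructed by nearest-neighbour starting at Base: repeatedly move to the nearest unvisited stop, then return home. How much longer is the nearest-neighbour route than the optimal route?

Base: S3=5, S2=6, S4=11, S1=12, S5=16 ⇒ S3
S3: S2=1, S4=14, S1=15, S5=18 ⇒ S2
S2: S4=15, S1=16, S5=19 ⇒ S4
S4: S1=1, S5=5 ⇒ S1
S1: S5=4 ⇒ S5
NN route Base → S3 → S2 → S4 → S1 → S5 → Base costs 42.
Optimal: Base → S2 → S3 → S5 → S1 → S4 → Base costs 41 (by enumerating all 60 distinct tours).
Excess = 42 − 41 = 1.

Excess over optimum: 1 km.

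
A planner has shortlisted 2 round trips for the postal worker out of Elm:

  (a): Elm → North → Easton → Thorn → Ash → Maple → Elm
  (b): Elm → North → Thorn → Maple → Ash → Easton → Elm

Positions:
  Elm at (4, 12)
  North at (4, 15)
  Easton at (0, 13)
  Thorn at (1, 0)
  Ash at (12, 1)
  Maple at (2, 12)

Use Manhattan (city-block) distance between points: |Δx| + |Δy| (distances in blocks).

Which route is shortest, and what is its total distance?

Shortest is (a), total 58 blocks.

(a): 3 + 6 + 14 + 12 + 21 + 2 = 58
(b): 3 + 18 + 13 + 21 + 24 + 5 = 84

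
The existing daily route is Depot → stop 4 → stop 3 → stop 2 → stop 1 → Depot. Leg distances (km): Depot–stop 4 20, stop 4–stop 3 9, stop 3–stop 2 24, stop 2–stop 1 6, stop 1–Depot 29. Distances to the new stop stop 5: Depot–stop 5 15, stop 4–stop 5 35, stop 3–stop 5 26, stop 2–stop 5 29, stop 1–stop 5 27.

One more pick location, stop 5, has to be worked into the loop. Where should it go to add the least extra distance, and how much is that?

Insertion cost between consecutive stops i–j is d(i,stop 5) + d(stop 5,j) − d(i,j):
  between Depot and stop 4: 15 + 35 − 20 = 30
  between stop 4 and stop 3: 35 + 26 − 9 = 52
  between stop 3 and stop 2: 26 + 29 − 24 = 31
  between stop 2 and stop 1: 29 + 27 − 6 = 50
  between stop 1 and Depot: 27 + 15 − 29 = 13
Cheapest insertion is between stop 1 and Depot, adding 13.
New total = 88 + 13 = 101.

+13 km — insert stop 5 between stop 1 and Depot.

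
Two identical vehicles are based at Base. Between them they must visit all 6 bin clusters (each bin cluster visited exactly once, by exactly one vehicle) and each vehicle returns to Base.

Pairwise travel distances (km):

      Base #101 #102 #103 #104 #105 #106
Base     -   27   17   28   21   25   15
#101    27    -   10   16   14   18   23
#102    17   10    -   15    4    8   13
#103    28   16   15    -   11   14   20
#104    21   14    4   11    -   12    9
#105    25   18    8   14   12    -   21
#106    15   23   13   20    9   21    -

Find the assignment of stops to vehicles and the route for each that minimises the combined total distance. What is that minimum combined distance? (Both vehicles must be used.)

Minimum combined distance: 120 km.

Check every non-empty split of the stops between the two vehicles; for each half take its own optimal tour:
  {#101} + {#102, #103, #104, #105, #106}: 54 + 74 = 128
  {#102} + {#101, #103, #104, #105, #106}: 34 + 93 = 127
  {#101, #102} + {#103, #104, #105, #106}: 54 + 74 = 128
  {#103} + {#101, #102, #104, #105, #106}: 56 + 81 = 137
  {#101, #103} + {#102, #104, #105, #106}: 71 + 61 = 132
  {#102, #103} + {#101, #104, #105, #106}: 60 + 81 = 141
  … (31 splits in total)
  {#101, #102, #103, #104, #105} + {#106}: 90 + 30 = 120  ← best
Best: vehicle 1 Base → #101 → #103 → #105 → #102 → #104 → Base = 90; vehicle 2 Base → #106 → Base = 30; combined 120.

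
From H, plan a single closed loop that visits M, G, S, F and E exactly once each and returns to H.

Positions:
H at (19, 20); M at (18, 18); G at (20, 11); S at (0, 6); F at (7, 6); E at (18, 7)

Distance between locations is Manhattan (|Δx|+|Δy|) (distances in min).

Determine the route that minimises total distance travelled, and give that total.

Minimum total distance: 68 min.

There are 60 distinct closed tours to check (reversals are equivalent).
H-M-G-S-F-E-H: 3+9+25+7+12+14 = 70
H-M-G-S-E-F-H: 3+9+25+19+12+26 = 94
H-M-G-F-S-E-H: 3+9+18+7+19+14 = 70
H-M-G-F-E-S-H: 3+9+18+12+19+33 = 94
H-M-G-E-S-F-H: 3+9+6+19+7+26 = 70
H-M-G-E-F-S-H: 3+9+6+12+7+33 = 70
H-M-S-G-F-E-H: 3+30+25+18+12+14 = 102
H-M-S-G-E-F-H: 3+30+25+6+12+26 = 102
H-M-S-F-G-E-H: 3+30+7+18+6+14 = 78
H-M-S-F-E-G-H: 3+30+7+12+6+10 = 68
H-M-S-E-G-F-H: 3+30+19+6+18+26 = 102
H-M-S-E-F-G-H: 3+30+19+12+18+10 = 92
H-M-F-G-S-E-H: 3+23+18+25+19+14 = 102
H-M-F-G-E-S-H: 3+23+18+6+19+33 = 102
… (46 more)
The minimum is 68.
One optimal route: H → M → S → F → E → G → H (or its reverse).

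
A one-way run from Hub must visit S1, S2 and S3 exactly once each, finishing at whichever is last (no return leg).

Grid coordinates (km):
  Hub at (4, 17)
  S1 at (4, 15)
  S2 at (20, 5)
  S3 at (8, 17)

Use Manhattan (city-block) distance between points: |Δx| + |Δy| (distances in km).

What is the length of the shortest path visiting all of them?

32 km — the minimum one-way total.

There are 3! = 6 possible orderings.
Hub → S1 → S2 → S3: 2+26+24 = 52
Hub → S1 → S3 → S2: 2+6+24 = 32
Hub → S2 → S1 → S3: 28+26+6 = 60
Hub → S2 → S3 → S1: 28+24+6 = 58
Hub → S3 → S1 → S2: 4+6+26 = 36
Hub → S3 → S2 → S1: 4+24+26 = 54
The minimum is 32.
One shortest path: Hub → S1 → S3 → S2.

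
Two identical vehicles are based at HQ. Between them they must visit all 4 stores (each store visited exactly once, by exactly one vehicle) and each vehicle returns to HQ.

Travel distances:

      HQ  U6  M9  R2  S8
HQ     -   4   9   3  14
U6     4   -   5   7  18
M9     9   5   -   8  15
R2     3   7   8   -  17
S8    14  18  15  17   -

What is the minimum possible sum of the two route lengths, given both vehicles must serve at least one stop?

Try each way of splitting the stops between the two vehicles (each non-empty) and, for each split, find the best tour for each vehicle:
  {U6} + {M9, R2, S8}: 8 + 40 = 48
  {M9} + {U6, R2, S8}: 18 + 42 = 60
  {U6, M9} + {R2, S8}: 18 + 34 = 52
  {R2} + {U6, M9, S8}: 6 + 38 = 44
  {U6, R2} + {M9, S8}: 14 + 38 = 52
  {M9, R2} + {U6, S8}: 20 + 36 = 56
  … (7 splits in total)
Best: vehicle 1 HQ → R2 → HQ = 6; vehicle 2 HQ → U6 → M9 → S8 → HQ = 38; combined 44.

44 — the smallest possible combined total.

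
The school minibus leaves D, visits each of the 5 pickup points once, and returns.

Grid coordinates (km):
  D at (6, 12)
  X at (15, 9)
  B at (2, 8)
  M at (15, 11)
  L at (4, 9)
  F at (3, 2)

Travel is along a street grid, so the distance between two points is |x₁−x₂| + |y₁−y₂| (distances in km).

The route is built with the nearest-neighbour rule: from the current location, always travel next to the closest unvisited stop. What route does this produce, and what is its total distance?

D → [L:5 / B:8 / M:10 / X:12 / F:13] → L (5)
L → [B:3 / F:8 / X:11 / M:13] → B (3)
B → [F:7 / X:14 / M:16] → F (7)
F → [X:19 / M:21] → X (19)
X → [M:2] → M (2)
Return M→D: 10.
Total = 5 + 3 + 7 + 19 + 2 + 10 = 46.

46 km along D → L → B → F → X → M → D.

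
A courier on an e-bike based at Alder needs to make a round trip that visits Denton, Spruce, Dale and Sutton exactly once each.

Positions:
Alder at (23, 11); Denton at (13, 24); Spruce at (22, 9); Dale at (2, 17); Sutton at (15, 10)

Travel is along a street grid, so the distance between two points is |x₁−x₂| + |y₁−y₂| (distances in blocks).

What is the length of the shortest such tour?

With 4 stops there are 4!/2 = 12 distinct round trips (a route and its reverse cost the same).
Alder-Denton-Spruce-Dale-Sutton-Alder: 23+24+28+20+9 = 104
Alder-Denton-Spruce-Sutton-Dale-Alder: 23+24+8+20+27 = 102
Alder-Denton-Dale-Spruce-Sutton-Alder: 23+18+28+8+9 = 86
Alder-Denton-Dale-Sutton-Spruce-Alder: 23+18+20+8+3 = 72
Alder-Denton-Sutton-Spruce-Dale-Alder: 23+16+8+28+27 = 102
Alder-Denton-Sutton-Dale-Spruce-Alder: 23+16+20+28+3 = 90
Alder-Spruce-Denton-Dale-Sutton-Alder: 3+24+18+20+9 = 74
Alder-Spruce-Denton-Sutton-Dale-Alder: 3+24+16+20+27 = 90
Alder-Spruce-Dale-Denton-Sutton-Alder: 3+28+18+16+9 = 74
Alder-Spruce-Sutton-Denton-Dale-Alder: 3+8+16+18+27 = 72
Alder-Dale-Denton-Spruce-Sutton-Alder: 27+18+24+8+9 = 86
Alder-Dale-Spruce-Denton-Sutton-Alder: 27+28+24+16+9 = 104
The minimum is 72.
One optimal route: Alder → Denton → Dale → Sutton → Spruce → Alder (or its reverse).

Minimum total distance: 72 blocks.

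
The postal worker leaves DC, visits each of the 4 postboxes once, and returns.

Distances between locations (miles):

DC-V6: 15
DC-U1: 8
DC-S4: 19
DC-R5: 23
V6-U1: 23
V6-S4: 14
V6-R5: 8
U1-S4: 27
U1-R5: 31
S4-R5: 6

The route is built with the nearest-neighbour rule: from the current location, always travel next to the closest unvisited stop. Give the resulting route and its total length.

From DC: distances to unvisited — U1=8, V6=15, S4=19, R5=23. Nearest is U1 (8).
From U1: distances to unvisited — V6=23, S4=27, R5=31. Nearest is V6 (23).
From V6: distances to unvisited — R5=8, S4=14. Nearest is R5 (8).
From R5: distances to unvisited — S4=6. Nearest is S4 (6).
Return S4→DC: 19.
Total = 8 + 23 + 8 + 6 + 19 = 64.

Nearest-neighbour total = 64 miles; route DC → U1 → V6 → R5 → S4 → DC.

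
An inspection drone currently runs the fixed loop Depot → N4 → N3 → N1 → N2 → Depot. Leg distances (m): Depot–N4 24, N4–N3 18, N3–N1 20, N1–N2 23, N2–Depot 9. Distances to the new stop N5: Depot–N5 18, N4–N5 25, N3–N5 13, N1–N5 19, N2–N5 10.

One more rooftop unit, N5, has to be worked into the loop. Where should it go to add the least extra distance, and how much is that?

+6 m — insert N5 between N1 and N2.

Insertion cost between consecutive stops i–j is d(i,N5) + d(N5,j) − d(i,j):
  between Depot and N4: 18 + 25 − 24 = 19
  between N4 and N3: 25 + 13 − 18 = 20
  between N3 and N1: 13 + 19 − 20 = 12
  between N1 and N2: 19 + 10 − 23 = 6
  between N2 and Depot: 10 + 18 − 9 = 19
Cheapest insertion is between N1 and N2, adding 6.
New total = 94 + 6 = 100.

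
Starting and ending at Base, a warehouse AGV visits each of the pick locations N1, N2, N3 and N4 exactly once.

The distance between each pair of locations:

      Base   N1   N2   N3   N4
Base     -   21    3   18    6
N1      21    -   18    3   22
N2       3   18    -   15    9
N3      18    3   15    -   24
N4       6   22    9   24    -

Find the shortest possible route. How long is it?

With 4 stops there are 4!/2 = 12 distinct round trips (a route and its reverse cost the same).
Base→N1→N2→N3→N4→Base: 21+18+15+24+6 = 84
Base→N1→N2→N4→N3→Base: 21+18+9+24+18 = 90
Base→N1→N3→N2→N4→Base: 21+3+15+9+6 = 54
Base→N1→N3→N4→N2→Base: 21+3+24+9+3 = 60
Base→N1→N4→N2→N3→Base: 21+22+9+15+18 = 85
Base→N1→N4→N3→N2→Base: 21+22+24+15+3 = 85
Base→N2→N1→N3→N4→Base: 3+18+3+24+6 = 54
Base→N2→N1→N4→N3→Base: 3+18+22+24+18 = 85
Base→N2→N3→N1→N4→Base: 3+15+3+22+6 = 49
Base→N2→N4→N1→N3→Base: 3+9+22+3+18 = 55
Base→N3→N1→N2→N4→Base: 18+3+18+9+6 = 54
Base→N3→N2→N1→N4→Base: 18+15+18+22+6 = 79
The minimum is 49.
One optimal route: Base → N2 → N3 → N1 → N4 → Base (or its reverse).

Minimum total distance: 49.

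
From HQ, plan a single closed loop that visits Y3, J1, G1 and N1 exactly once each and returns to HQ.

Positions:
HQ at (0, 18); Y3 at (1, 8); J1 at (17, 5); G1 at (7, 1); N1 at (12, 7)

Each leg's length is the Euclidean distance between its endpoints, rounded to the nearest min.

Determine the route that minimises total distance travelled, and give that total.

HQ → Y3 → J1 → G1 → N1 → HQ: 10+16+11+8+16 = 61
HQ → Y3 → J1 → N1 → G1 → HQ: 10+16+5+8+18 = 57
HQ → Y3 → G1 → J1 → N1 → HQ: 10+9+11+5+16 = 51
HQ → Y3 → G1 → N1 → J1 → HQ: 10+9+8+5+21 = 53
HQ → Y3 → N1 → J1 → G1 → HQ: 10+11+5+11+18 = 55
HQ → Y3 → N1 → G1 → J1 → HQ: 10+11+8+11+21 = 61
HQ → J1 → Y3 → G1 → N1 → HQ: 21+16+9+8+16 = 70
HQ → J1 → Y3 → N1 → G1 → HQ: 21+16+11+8+18 = 74
HQ → J1 → G1 → Y3 → N1 → HQ: 21+11+9+11+16 = 68
HQ → J1 → N1 → Y3 → G1 → HQ: 21+5+11+9+18 = 64
HQ → G1 → Y3 → J1 → N1 → HQ: 18+9+16+5+16 = 64
HQ → G1 → J1 → Y3 → N1 → HQ: 18+11+16+11+16 = 72
The minimum is 51.
One optimal route: HQ → Y3 → G1 → J1 → N1 → HQ (or its reverse).

51 min — the shortest possible round trip.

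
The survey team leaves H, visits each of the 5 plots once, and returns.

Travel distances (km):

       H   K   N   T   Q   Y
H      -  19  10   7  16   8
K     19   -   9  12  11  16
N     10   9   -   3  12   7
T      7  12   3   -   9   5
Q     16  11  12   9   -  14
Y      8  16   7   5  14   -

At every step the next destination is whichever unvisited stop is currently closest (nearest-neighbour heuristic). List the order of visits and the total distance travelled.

H → [T:7 / Y:8 / N:10 / Q:16 / K:19] → T (7)
T → [N:3 / Y:5 / Q:9 / K:12] → N (3)
N → [Y:7 / K:9 / Q:12] → Y (7)
Y → [Q:14 / K:16] → Q (14)
Q → [K:11] → K (11)
Return K→H: 19.
Total = 7 + 3 + 7 + 14 + 11 + 19 = 61.

Total distance 61 km via the nearest-neighbour route H → T → N → Y → Q → K → H.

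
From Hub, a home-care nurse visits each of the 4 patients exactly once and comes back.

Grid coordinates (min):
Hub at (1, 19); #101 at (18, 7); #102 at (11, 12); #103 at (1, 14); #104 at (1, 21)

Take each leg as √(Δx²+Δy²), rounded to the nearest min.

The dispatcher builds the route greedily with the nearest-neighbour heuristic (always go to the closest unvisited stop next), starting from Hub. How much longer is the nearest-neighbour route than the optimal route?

Excess over optimum: 2 min.

From Hub: #104=2, #103=5, #102=12, #101=21 → choose #104 (2).
From #104: #103=7, #102=13, #101=22 → choose #103 (7).
From #103: #102=10, #101=18 → choose #102 (10).
From #102: #101=9 → choose #101 (9).
NN route Hub → #104 → #103 → #102 → #101 → Hub costs 49.
Optimal: Hub → #103 → #101 → #102 → #104 → Hub costs 47 (by enumerating all 12 distinct tours).
Excess = 49 − 47 = 2.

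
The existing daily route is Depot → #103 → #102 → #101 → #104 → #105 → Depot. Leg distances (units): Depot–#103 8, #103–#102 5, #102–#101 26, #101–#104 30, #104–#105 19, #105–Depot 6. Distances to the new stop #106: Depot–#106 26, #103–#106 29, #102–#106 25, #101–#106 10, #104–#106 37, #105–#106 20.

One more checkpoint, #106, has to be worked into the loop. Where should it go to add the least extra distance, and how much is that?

Insertion cost between consecutive stops i–j is d(i,#106) + d(#106,j) − d(i,j):
  between Depot and #103: 26 + 29 − 8 = 47
  between #103 and #102: 29 + 25 − 5 = 49
  between #102 and #101: 25 + 10 − 26 = 9
  between #101 and #104: 10 + 37 − 30 = 17
  between #104 and #105: 37 + 20 − 19 = 38
  between #105 and Depot: 20 + 26 − 6 = 40
Cheapest insertion is between #102 and #101, adding 9.
New total = 94 + 9 = 103.

Minimum extra distance: 9, inserting #106 between #102 and #101.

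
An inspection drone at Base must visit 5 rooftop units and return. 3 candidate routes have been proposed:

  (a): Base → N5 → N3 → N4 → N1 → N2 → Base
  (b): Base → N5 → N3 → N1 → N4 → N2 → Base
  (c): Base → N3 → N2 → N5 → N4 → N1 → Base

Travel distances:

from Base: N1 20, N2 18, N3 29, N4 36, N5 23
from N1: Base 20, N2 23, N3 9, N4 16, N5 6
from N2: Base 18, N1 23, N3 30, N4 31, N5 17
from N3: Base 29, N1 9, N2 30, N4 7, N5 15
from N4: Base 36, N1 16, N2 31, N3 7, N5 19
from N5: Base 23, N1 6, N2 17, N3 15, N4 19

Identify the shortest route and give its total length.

Shortest is (a), total 102.

(a): 23 + 15 + 7 + 16 + 23 + 18 = 102
(b): 23 + 15 + 9 + 16 + 31 + 18 = 112
(c): 29 + 30 + 17 + 19 + 16 + 20 = 131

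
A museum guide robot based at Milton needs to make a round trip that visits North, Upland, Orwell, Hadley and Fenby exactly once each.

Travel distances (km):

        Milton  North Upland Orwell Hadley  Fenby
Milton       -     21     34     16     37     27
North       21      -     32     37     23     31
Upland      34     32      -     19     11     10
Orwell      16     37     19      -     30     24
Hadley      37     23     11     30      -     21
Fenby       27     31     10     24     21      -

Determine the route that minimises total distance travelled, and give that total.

With 5 stops there are 5!/2 = 60 distinct round trips (a route and its reverse cost the same).
Milton-North-Upland-Orwell-Hadley-Fenby-Milton: 21+32+19+30+21+27 = 150
Milton-North-Upland-Orwell-Fenby-Hadley-Milton: 21+32+19+24+21+37 = 154
Milton-North-Upland-Hadley-Orwell-Fenby-Milton: 21+32+11+30+24+27 = 145
Milton-North-Upland-Hadley-Fenby-Orwell-Milton: 21+32+11+21+24+16 = 125
Milton-North-Upland-Fenby-Orwell-Hadley-Milton: 21+32+10+24+30+37 = 154
Milton-North-Upland-Fenby-Hadley-Orwell-Milton: 21+32+10+21+30+16 = 130
Milton-North-Orwell-Upland-Hadley-Fenby-Milton: 21+37+19+11+21+27 = 136
Milton-North-Orwell-Upland-Fenby-Hadley-Milton: 21+37+19+10+21+37 = 145
Milton-North-Orwell-Hadley-Upland-Fenby-Milton: 21+37+30+11+10+27 = 136
Milton-North-Orwell-Hadley-Fenby-Upland-Milton: 21+37+30+21+10+34 = 153
Milton-North-Orwell-Fenby-Upland-Hadley-Milton: 21+37+24+10+11+37 = 140
Milton-North-Orwell-Fenby-Hadley-Upland-Milton: 21+37+24+21+11+34 = 148
Milton-North-Hadley-Upland-Orwell-Fenby-Milton: 21+23+11+19+24+27 = 125
Milton-North-Hadley-Upland-Fenby-Orwell-Milton: 21+23+11+10+24+16 = 105
… (46 more)
The minimum is 105.
One optimal route: Milton → North → Hadley → Upland → Fenby → Orwell → Milton (or its reverse).

Shortest round trip = 105 km.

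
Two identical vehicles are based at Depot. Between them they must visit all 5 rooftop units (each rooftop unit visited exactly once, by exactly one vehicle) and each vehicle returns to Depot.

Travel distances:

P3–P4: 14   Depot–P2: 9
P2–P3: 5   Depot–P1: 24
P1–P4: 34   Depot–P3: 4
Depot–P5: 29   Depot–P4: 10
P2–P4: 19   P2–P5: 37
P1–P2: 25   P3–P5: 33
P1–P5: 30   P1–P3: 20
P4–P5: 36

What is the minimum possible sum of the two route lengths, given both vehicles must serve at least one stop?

There are 2^4 − 1 = 15 ways to divide the 5 stops into two non-empty groups. For each, the best each vehicle can do is its own shortest tour through its group:
  {P1} + {P2, P3, P4, P5}: 48 + 92 = 140
  {P2} + {P1, P3, P4, P5}: 18 + 100 = 118
  {P1, P2} + {P3, P4, P5}: 58 + 83 = 141
  {P3} + {P1, P2, P4, P5}: 8 + 110 = 118
  {P1, P3} + {P2, P4, P5}: 48 + 92 = 140
  {P2, P3} + {P1, P4, P5}: 18 + 100 = 118
  … (15 splits in total)
  {P4} + {P1, P2, P3, P5}: 20 + 93 = 113  ← best
Best: vehicle 1 Depot → P4 → Depot = 20; vehicle 2 Depot → P2 → P3 → P1 → P5 → Depot = 93; combined 113.

Minimum combined distance: 113.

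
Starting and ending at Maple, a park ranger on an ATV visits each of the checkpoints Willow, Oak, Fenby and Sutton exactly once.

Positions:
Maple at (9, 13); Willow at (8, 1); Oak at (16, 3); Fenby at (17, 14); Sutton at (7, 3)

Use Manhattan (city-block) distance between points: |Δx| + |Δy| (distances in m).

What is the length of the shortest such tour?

Maple - Willow - Oak - Fenby - Sutton - Maple: 13+10+12+21+12 = 68
Maple - Willow - Oak - Sutton - Fenby - Maple: 13+10+9+21+9 = 62
Maple - Willow - Fenby - Oak - Sutton - Maple: 13+22+12+9+12 = 68
Maple - Willow - Fenby - Sutton - Oak - Maple: 13+22+21+9+17 = 82
Maple - Willow - Sutton - Oak - Fenby - Maple: 13+3+9+12+9 = 46
Maple - Willow - Sutton - Fenby - Oak - Maple: 13+3+21+12+17 = 66
Maple - Oak - Willow - Fenby - Sutton - Maple: 17+10+22+21+12 = 82
Maple - Oak - Willow - Sutton - Fenby - Maple: 17+10+3+21+9 = 60
Maple - Oak - Fenby - Willow - Sutton - Maple: 17+12+22+3+12 = 66
Maple - Oak - Sutton - Willow - Fenby - Maple: 17+9+3+22+9 = 60
Maple - Fenby - Willow - Oak - Sutton - Maple: 9+22+10+9+12 = 62
Maple - Fenby - Oak - Willow - Sutton - Maple: 9+12+10+3+12 = 46
The minimum is 46.
One optimal route: Maple → Willow → Sutton → Oak → Fenby → Maple (or its reverse).

46 m — the shortest possible round trip.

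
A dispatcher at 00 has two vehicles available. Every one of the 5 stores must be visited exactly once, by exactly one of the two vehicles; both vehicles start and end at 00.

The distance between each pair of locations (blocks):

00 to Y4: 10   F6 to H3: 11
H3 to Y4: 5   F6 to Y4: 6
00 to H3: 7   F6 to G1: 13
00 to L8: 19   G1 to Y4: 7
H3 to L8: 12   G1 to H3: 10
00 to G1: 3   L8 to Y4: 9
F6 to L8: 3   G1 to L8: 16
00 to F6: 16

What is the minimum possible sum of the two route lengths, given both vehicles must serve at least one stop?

44 blocks — the smallest possible combined total.

Check every non-empty split of the stops between the two vehicles; for each half take its own optimal tour:
  {F6} + {G1, H3, L8, Y4}: 32 + 38 = 70
  {G1} + {F6, H3, L8, Y4}: 6 + 38 = 44
  {F6, G1} + {H3, L8, Y4}: 32 + 38 = 70
  {H3} + {F6, G1, L8, Y4}: 14 + 38 = 52
  {F6, H3} + {G1, L8, Y4}: 34 + 38 = 72
  {G1, H3} + {F6, L8, Y4}: 20 + 38 = 58
  … (15 splits in total)
Best: vehicle 1 00 → G1 → 00 = 6; vehicle 2 00 → H3 → L8 → F6 → Y4 → 00 = 38; combined 44.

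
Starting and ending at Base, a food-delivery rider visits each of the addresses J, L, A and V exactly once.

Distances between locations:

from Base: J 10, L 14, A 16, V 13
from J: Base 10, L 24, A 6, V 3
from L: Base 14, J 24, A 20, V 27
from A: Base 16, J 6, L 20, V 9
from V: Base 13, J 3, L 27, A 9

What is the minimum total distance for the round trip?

Minimum total distance: 56.

With 4 stops there are 4!/2 = 12 distinct round trips (a route and its reverse cost the same).
Base-J-L-A-V-Base: 10+24+20+9+13 = 76
Base-J-L-V-A-Base: 10+24+27+9+16 = 86
Base-J-A-L-V-Base: 10+6+20+27+13 = 76
Base-J-A-V-L-Base: 10+6+9+27+14 = 66
Base-J-V-L-A-Base: 10+3+27+20+16 = 76
Base-J-V-A-L-Base: 10+3+9+20+14 = 56
Base-L-J-A-V-Base: 14+24+6+9+13 = 66
Base-L-J-V-A-Base: 14+24+3+9+16 = 66
Base-L-A-J-V-Base: 14+20+6+3+13 = 56
Base-L-V-J-A-Base: 14+27+3+6+16 = 66
Base-A-J-L-V-Base: 16+6+24+27+13 = 86
Base-A-L-J-V-Base: 16+20+24+3+13 = 76
The minimum is 56.
One optimal route: Base → J → V → A → L → Base (or its reverse).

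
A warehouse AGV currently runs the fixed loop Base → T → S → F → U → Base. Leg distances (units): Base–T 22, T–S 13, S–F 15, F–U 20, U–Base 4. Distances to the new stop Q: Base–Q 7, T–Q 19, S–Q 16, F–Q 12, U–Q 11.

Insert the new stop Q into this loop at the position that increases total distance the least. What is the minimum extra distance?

Adding 3 by placing Q on the F–U leg.

Insertion cost between consecutive stops i–j is d(i,Q) + d(Q,j) − d(i,j):
  between Base and T: 7 + 19 − 22 = 4
  between T and S: 19 + 16 − 13 = 22
  between S and F: 16 + 12 − 15 = 13
  between F and U: 12 + 11 − 20 = 3
  between U and Base: 11 + 7 − 4 = 14
Cheapest insertion is between F and U, adding 3.
New total = 74 + 3 = 77.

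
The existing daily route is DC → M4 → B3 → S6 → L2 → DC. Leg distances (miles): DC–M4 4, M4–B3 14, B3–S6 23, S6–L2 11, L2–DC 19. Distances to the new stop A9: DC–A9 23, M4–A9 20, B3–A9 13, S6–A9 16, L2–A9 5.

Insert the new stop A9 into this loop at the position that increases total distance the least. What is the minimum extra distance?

Minimum extra distance: 6 miles, inserting A9 between B3 and S6.

Insertion cost between consecutive stops i–j is d(i,A9) + d(A9,j) − d(i,j):
  between DC and M4: 23 + 20 − 4 = 39
  between M4 and B3: 20 + 13 − 14 = 19
  between B3 and S6: 13 + 16 − 23 = 6
  between S6 and L2: 16 + 5 − 11 = 10
  between L2 and DC: 5 + 23 − 19 = 9
Cheapest insertion is between B3 and S6, adding 6.
New total = 71 + 6 = 77.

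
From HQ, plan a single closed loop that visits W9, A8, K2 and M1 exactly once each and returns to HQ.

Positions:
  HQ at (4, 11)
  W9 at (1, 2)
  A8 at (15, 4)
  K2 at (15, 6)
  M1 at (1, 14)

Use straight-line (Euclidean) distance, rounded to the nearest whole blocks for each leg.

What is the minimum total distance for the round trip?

With 4 stops there are 4!/2 = 12 distinct round trips (a route and its reverse cost the same).
HQ → W9 → A8 → K2 → M1 → HQ: 9+14+2+16+4 = 45
HQ → W9 → A8 → M1 → K2 → HQ: 9+14+17+16+12 = 68
HQ → W9 → K2 → A8 → M1 → HQ: 9+15+2+17+4 = 47
HQ → W9 → K2 → M1 → A8 → HQ: 9+15+16+17+13 = 70
HQ → W9 → M1 → A8 → K2 → HQ: 9+12+17+2+12 = 52
HQ → W9 → M1 → K2 → A8 → HQ: 9+12+16+2+13 = 52
HQ → A8 → W9 → K2 → M1 → HQ: 13+14+15+16+4 = 62
HQ → A8 → W9 → M1 → K2 → HQ: 13+14+12+16+12 = 67
HQ → A8 → K2 → W9 → M1 → HQ: 13+2+15+12+4 = 46
HQ → A8 → M1 → W9 → K2 → HQ: 13+17+12+15+12 = 69
HQ → K2 → W9 → A8 → M1 → HQ: 12+15+14+17+4 = 62
HQ → K2 → A8 → W9 → M1 → HQ: 12+2+14+12+4 = 44
The minimum is 44.
One optimal route: HQ → K2 → A8 → W9 → M1 → HQ (or its reverse).

Minimum total distance: 44 blocks.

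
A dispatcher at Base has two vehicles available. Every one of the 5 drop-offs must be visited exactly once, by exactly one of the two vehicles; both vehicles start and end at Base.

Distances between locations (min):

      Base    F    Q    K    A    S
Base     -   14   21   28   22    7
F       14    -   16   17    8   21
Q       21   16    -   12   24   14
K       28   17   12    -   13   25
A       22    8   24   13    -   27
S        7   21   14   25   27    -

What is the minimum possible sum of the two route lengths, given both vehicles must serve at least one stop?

Check every non-empty split of the stops between the two vehicles; for each half take its own optimal tour:
  {F} + {Q, K, A, S}: 28 + 68 = 96
  {Q} + {F, K, A, S}: 42 + 67 = 109
  {F, Q} + {K, A, S}: 51 + 67 = 118
  {K} + {F, Q, A, S}: 56 + 67 = 123
  {F, K} + {Q, A, S}: 59 + 67 = 126
  {Q, K} + {F, A, S}: 61 + 56 = 117
  … (15 splits in total)
  {F, Q, K, A} + {S}: 68 + 14 = 82  ← best
Best: vehicle 1 Base → F → A → K → Q → Base = 68; vehicle 2 Base → S → Base = 14; combined 82.

Minimum combined distance: 82 min.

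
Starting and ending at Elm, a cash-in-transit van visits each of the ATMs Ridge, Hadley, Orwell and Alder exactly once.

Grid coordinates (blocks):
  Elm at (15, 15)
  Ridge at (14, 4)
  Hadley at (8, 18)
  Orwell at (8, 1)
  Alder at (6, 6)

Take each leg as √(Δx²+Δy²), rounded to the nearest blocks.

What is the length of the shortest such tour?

There are 12 distinct closed tours to check (reversals are equivalent).
Elm → Ridge → Hadley → Orwell → Alder → Elm: 11+15+17+5+13 = 61
Elm → Ridge → Hadley → Alder → Orwell → Elm: 11+15+12+5+16 = 59
Elm → Ridge → Orwell → Hadley → Alder → Elm: 11+7+17+12+13 = 60
Elm → Ridge → Orwell → Alder → Hadley → Elm: 11+7+5+12+8 = 43
Elm → Ridge → Alder → Hadley → Orwell → Elm: 11+8+12+17+16 = 64
Elm → Ridge → Alder → Orwell → Hadley → Elm: 11+8+5+17+8 = 49
Elm → Hadley → Ridge → Orwell → Alder → Elm: 8+15+7+5+13 = 48
Elm → Hadley → Ridge → Alder → Orwell → Elm: 8+15+8+5+16 = 52
Elm → Hadley → Orwell → Ridge → Alder → Elm: 8+17+7+8+13 = 53
Elm → Hadley → Alder → Ridge → Orwell → Elm: 8+12+8+7+16 = 51
Elm → Orwell → Ridge → Hadley → Alder → Elm: 16+7+15+12+13 = 63
Elm → Orwell → Hadley → Ridge → Alder → Elm: 16+17+15+8+13 = 69
The minimum is 43.
One optimal route: Elm → Ridge → Orwell → Alder → Hadley → Elm (or its reverse).

Shortest round trip = 43 blocks.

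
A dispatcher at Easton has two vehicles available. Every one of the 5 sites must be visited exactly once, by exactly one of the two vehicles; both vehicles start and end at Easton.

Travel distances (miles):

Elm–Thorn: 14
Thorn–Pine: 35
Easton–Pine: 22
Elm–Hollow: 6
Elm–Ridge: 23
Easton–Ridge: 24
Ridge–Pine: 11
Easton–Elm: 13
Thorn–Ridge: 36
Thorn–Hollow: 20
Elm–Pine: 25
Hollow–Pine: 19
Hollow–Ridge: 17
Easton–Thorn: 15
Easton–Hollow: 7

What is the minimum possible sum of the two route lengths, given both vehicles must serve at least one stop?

Try each way of splitting the stops between the two vehicles (each non-empty) and, for each split, find the best tour for each vehicle:
  {Elm} + {Thorn, Hollow, Ridge, Pine}: 26 + 85 = 111
  {Thorn} + {Elm, Hollow, Ridge, Pine}: 30 + 69 = 99
  {Elm, Thorn} + {Hollow, Ridge, Pine}: 42 + 57 = 99
  {Hollow} + {Elm, Thorn, Ridge, Pine}: 14 + 85 = 99
  {Elm, Hollow} + {Thorn, Ridge, Pine}: 26 + 84 = 110
  {Thorn, Hollow} + {Elm, Ridge, Pine}: 42 + 69 = 111
  … (15 splits in total)
Best: vehicle 1 Easton → Thorn → Easton = 30; vehicle 2 Easton → Elm → Hollow → Ridge → Pine → Easton = 69; combined 99.

99 miles — the smallest possible combined total.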